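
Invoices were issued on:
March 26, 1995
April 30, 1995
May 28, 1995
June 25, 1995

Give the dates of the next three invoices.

All Sundays; the gaps (35, 28, 28) vary with month length.
This is the last Sunday of each month.
July 1995 ends with Sunday July 30, 1995.
August 1995 ends with Sunday August 27, 1995.
September 1995 ends with Sunday September 24, 1995.

July 30, 1995; August 27, 1995; September 24, 1995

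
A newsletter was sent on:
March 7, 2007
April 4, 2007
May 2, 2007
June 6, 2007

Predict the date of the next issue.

July 4, 2007

Gaps: 28, 28, 35 days — a mix of 28 and 35. Every date is a Wednesday.
Each is the 1st Wednesday of its month.
July 2007 — 1st Wednesday is July 4, 2007.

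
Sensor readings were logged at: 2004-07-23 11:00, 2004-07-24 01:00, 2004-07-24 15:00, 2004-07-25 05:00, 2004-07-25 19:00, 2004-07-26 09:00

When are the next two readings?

2004-07-26 23:00, 2004-07-27 13:00

The interval is a steady 14 hours (14, 14, 14, 14, 14).
2004-07-26 09:00 + 14 h = 2004-07-26 23:00.
2004-07-26 23:00 + 14 h = 2004-07-27 13:00.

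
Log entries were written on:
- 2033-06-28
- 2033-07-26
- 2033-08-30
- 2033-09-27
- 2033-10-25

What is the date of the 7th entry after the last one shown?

Every date is a Tuesday; gaps 28, 35, 28, 28 days.
Each is the last Tuesday of its month (at least one falls on the 29th or later, ruling out '4th Tuesday').
November 2033 ends with Tuesday 2033-11-29.
Last Tuesday of December 2033: 2033-12-27.
Last Tuesday of January 2034: 2034-01-31.
February 2034 ends with Tuesday 2034-02-28.
March 2034 ends with Tuesday 2034-03-28.
April 2034 ends with Tuesday 2034-04-25.
May 2034 ends with Tuesday 2034-05-30.

2034-05-30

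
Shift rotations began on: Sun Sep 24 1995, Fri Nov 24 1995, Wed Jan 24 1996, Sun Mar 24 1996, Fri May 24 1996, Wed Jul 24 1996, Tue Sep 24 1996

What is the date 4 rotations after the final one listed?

Gaps: 61, 61, 60, 61, 61, 62 days — not constant. Every event is on the 24th of the month.
Pattern: the 24th of every 2 months.
Next: November 1996 → Sun Nov 24 1996.
Next: January 1997 → Fri Jan 24 1997.
Next: March 1997 → Mon Mar 24 1997.
May 1997: Sat May 24 1997.

Sat May 24 1997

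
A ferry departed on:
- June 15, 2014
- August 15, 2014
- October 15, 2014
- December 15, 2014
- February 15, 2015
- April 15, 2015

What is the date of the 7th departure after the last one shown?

June 15, 2016

Gaps: 61, 61, 61, 62, 59 days — not constant. Every event is on the 15th of the month.
Pattern: the 15th of every 2 months.
June 2015: June 15, 2015.
Next: August 2015 → August 15, 2015.
October 2015: October 15, 2015.
December 2015: December 15, 2015.
Next: February 2016 → February 15, 2016.
April 2016: April 15, 2016.
Next: June 2016 → June 15, 2016.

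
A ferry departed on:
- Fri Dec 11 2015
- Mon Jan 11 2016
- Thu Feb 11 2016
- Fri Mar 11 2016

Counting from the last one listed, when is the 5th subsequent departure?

Thu Aug 11 2016

Gaps: 31, 31, 29 days — not constant. Every event is on the 11th of the month.
Pattern: the 11th of each month.
Next: April 2016 → Mon Apr 11 2016.
May 2016: Wed May 11 2016.
June 2016: Sat Jun 11 2016.
Next: July 2016 → Mon Jul 11 2016.
August 2016: Thu Aug 11 2016.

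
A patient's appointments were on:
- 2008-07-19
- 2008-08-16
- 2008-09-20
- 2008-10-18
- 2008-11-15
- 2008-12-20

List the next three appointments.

2009-01-17, 2009-02-21, 2009-03-21

All dates are Saturdays, 28, 35, 28, 28, 35 days apart.
Specifically, the 3rd Saturday of each month.
3rd Saturday of January 2009: 2009-01-17.
February 2009 — 3rd Saturday is 2009-02-21.
3rd Saturday of March 2009: 2009-03-21.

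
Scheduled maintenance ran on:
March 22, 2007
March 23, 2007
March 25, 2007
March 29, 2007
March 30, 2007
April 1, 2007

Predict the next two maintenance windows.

April 5, 2007; April 6, 2007

Every event lands on a Thursday or Friday or Sunday (gaps cycle 1, 2, 4, 1, 2).
So the schedule is: every Thursday, Friday and Sunday.
Next Thursday: April 5, 2007.
The following Friday is April 6, 2007.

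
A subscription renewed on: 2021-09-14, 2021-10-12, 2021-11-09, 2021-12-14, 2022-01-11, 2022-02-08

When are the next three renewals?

2022-03-08, 2022-04-12, 2022-05-10

All dates are Tuesdays, 28, 28, 35, 28, 28 days apart.
Specifically, the 2nd Tuesday of each month.
2nd Tuesday of March 2022: 2022-03-08.
2nd Tuesday of April 2022: 2022-04-12.
2nd Tuesday of May 2022: 2022-05-10.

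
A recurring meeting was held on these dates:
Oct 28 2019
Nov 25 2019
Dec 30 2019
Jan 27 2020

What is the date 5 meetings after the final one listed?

Jun 29 2020

These are Mondays with 28, 35, 28-day gaps.
Each is the final Monday of its month — Dec 30 2019 is past the 28th, so '4th Monday' doesn't fit.
Last Monday of February 2020: Feb 24 2020.
March 2020 ends with Monday Mar 30 2020.
Last Monday of April 2020: Apr 27 2020.
Last Monday of May 2020: May 25 2020.
Last Monday of June 2020: Jun 29 2020.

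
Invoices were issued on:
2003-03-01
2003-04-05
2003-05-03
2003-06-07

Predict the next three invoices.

These are Saturdays at 28- or 35-day spacing (35, 28, 35).
The pattern: 1st Saturday of the month.
July 2003 — 1st Saturday is 2003-07-05.
1st Saturday of August 2003: 2003-08-02.
1st Saturday of September 2003: 2003-09-06.

2003-07-05, 2003-08-02, 2003-09-06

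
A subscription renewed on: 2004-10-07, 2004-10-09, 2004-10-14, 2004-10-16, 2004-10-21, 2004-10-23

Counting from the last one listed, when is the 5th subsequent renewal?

2004-11-11

The gap pattern 2, 5, 2, 5, 2 repeats every 2 events.
These are the Thursdays and Saturdays of each week.
Next Thursday: 2004-10-28.
The following Saturday is 2004-10-30.
The following Thursday is 2004-11-04.
The following Saturday is 2004-11-06.
The following Thursday is 2004-11-11.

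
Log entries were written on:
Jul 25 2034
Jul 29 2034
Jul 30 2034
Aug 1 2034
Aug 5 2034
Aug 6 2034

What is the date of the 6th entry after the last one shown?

Aug 20 2034

Every event lands on a Tuesday or Saturday or Sunday (gaps cycle 4, 1, 2, 4, 1).
So the schedule is: every Tuesday, Saturday and Sunday.
Next Tuesday: Aug 8 2034.
Next Saturday: Aug 12 2034.
The following Sunday is Aug 13 2034.
Next Tuesday: Aug 15 2034.
Next Saturday: Aug 19 2034.
Next Sunday: Aug 20 2034.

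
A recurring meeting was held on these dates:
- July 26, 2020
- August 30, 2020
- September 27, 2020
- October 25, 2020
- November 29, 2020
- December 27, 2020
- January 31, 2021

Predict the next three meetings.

February 28, 2021; March 28, 2021; April 25, 2021

All Sundays; the gaps (35, 28, 28, 35, 28, 35) vary with month length.
This is the last Sunday of each month.
February 2021 ends with Sunday February 28, 2021.
Last Sunday of March 2021: March 28, 2021.
Last Sunday of April 2021: April 25, 2021.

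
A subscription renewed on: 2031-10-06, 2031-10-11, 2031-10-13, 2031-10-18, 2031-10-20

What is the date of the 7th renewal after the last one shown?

2031-11-15

The gap pattern 5, 2, 5, 2 repeats every 2 events.
These are the Mondays and Saturdays of each week.
Next Saturday: 2031-10-25.
Next Monday: 2031-10-27.
The following Saturday is 2031-11-01.
Next Monday: 2031-11-03.
The following Saturday is 2031-11-08.
The following Monday is 2031-11-10.
The following Saturday is 2031-11-15.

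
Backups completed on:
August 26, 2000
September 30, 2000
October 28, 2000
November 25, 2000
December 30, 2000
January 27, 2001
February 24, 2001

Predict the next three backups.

March 31, 2001; April 28, 2001; May 26, 2001

These are Saturdays with 35, 28, 28, 35, 28, 28-day gaps.
Each is the final Saturday of its month — September 30, 2000 is past the 28th, so '4th Saturday' doesn't fit.
March 2001 ends with Saturday March 31, 2001.
April 2001 ends with Saturday April 28, 2001.
May 2001 ends with Saturday May 26, 2001.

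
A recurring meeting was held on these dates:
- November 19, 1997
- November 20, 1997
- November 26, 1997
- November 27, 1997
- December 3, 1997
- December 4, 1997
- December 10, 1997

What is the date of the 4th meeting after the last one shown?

December 24, 1997

Gaps: 1, 6, 1, 6, 1, 6 days — not constant, but cyclic with period 2.
The events fall on every Wednesday and Thursday.
Next Thursday: December 11, 1997.
Next Wednesday: December 17, 1997.
The following Thursday is December 18, 1997.
Next Wednesday: December 24, 1997.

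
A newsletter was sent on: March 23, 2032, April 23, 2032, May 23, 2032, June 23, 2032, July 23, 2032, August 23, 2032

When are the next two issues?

The day-of-month is always 23 (31, 30, 31, 30, 31 days between events).
So this recurs on the 23rd of each month.
September 2032: September 23, 2032.
Next: October 2032 → October 23, 2032.

September 23, 2032; October 23, 2032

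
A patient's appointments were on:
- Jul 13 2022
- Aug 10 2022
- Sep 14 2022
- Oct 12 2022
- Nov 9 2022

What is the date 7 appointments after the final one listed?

Jun 14 2023

All dates are Wednesdays, 28, 35, 28, 28 days apart.
Specifically, the 2nd Wednesday of each month.
2nd Wednesday of December 2022: Dec 14 2022.
2nd Wednesday of January 2023: Jan 11 2023.
February 2023 — 2nd Wednesday is Feb 8 2023.
2nd Wednesday of March 2023: Mar 8 2023.
2nd Wednesday of April 2023: Apr 12 2023.
May 2023 — 2nd Wednesday is May 10 2023.
June 2023 — 2nd Wednesday is Jun 14 2023.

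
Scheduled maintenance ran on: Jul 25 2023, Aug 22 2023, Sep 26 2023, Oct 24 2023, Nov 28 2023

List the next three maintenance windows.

Dec 26 2023, Jan 23 2024, Feb 27 2024

Gaps: 28, 35, 28, 35 days — a mix of 28 and 35. Every date is a Tuesday.
Each is the 4th Tuesday of its month.
December 2023 — 4th Tuesday is Dec 26 2023.
January 2024 — 4th Tuesday is Jan 23 2024.
February 2024 — 4th Tuesday is Feb 27 2024.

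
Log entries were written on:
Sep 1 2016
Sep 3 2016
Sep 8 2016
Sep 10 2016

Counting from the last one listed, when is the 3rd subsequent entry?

Sep 22 2016

Gaps: 2, 5, 2 days — not constant, but cyclic with period 2.
The events fall on every Thursday and Saturday.
The following Thursday is Sep 15 2016.
The following Saturday is Sep 17 2016.
The following Thursday is Sep 22 2016.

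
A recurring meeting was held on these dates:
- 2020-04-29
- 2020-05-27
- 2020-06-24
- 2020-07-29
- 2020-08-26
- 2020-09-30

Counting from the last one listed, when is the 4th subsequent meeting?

These are Wednesdays with 28, 28, 35, 28, 35-day gaps.
Each is the final Wednesday of its month — 2020-04-29 is past the 28th, so '4th Wednesday' doesn't fit.
Last Wednesday of October 2020: 2020-10-28.
Last Wednesday of November 2020: 2020-11-25.
Last Wednesday of December 2020: 2020-12-30.
Last Wednesday of January 2021: 2021-01-27.

2021-01-27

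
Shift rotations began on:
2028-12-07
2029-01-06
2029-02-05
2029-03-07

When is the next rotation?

Every event comes 30 days after the last (30, 30, 30).
2029-03-07 + 30 days = 2029-04-06.

2029-04-06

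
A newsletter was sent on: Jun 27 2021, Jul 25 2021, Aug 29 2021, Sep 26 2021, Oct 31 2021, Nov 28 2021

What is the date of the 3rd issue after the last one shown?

All Sundays; the gaps (28, 35, 28, 35, 28) vary with month length.
This is the last Sunday of each month.
December 2021 ends with Sunday Dec 26 2021.
January 2022 ends with Sunday Jan 30 2022.
February 2022 ends with Sunday Feb 27 2022.

Feb 27 2022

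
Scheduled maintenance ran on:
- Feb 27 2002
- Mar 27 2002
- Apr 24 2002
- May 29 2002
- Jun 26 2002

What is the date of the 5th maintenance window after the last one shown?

Nov 27 2002

Every date is a Wednesday; gaps 28, 28, 35, 28 days.
Each is the last Wednesday of its month (at least one falls on the 29th or later, ruling out '4th Wednesday').
Last Wednesday of July 2002: Jul 31 2002.
Last Wednesday of August 2002: Aug 28 2002.
Last Wednesday of September 2002: Sep 25 2002.
Last Wednesday of October 2002: Oct 30 2002.
November 2002 ends with Wednesday Nov 27 2002.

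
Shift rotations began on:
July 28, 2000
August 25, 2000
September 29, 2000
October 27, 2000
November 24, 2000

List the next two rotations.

Every date is a Friday; gaps 28, 35, 28, 28 days.
Each is the last Friday of its month (at least one falls on the 29th or later, ruling out '4th Friday').
Last Friday of December 2000: December 29, 2000.
January 2001 ends with Friday January 26, 2001.

December 29, 2000; January 26, 2001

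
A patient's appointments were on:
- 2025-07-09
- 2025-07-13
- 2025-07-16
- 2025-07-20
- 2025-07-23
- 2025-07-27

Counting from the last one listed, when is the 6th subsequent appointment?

2025-08-17

The gap pattern 4, 3, 4, 3, 4 repeats every 2 events.
These are the Wednesdays and Sundays of each week.
Next Wednesday: 2025-07-30.
The following Sunday is 2025-08-03.
The following Wednesday is 2025-08-06.
The following Sunday is 2025-08-10.
The following Wednesday is 2025-08-13.
The following Sunday is 2025-08-17.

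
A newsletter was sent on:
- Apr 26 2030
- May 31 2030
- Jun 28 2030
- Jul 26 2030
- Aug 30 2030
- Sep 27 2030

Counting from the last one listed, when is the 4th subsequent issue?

Jan 31 2031

Every date is a Friday; gaps 35, 28, 28, 35, 28 days.
Each is the last Friday of its month (at least one falls on the 29th or later, ruling out '4th Friday').
Last Friday of October 2030: Oct 25 2030.
Last Friday of November 2030: Nov 29 2030.
December 2030 ends with Friday Dec 27 2030.
January 2031 ends with Friday Jan 31 2031.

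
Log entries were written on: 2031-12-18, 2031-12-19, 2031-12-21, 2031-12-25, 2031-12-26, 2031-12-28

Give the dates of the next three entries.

Gaps: 1, 2, 4, 1, 2 days — not constant, but cyclic with period 3.
The events fall on every Thursday, Friday and Sunday.
The following Thursday is 2032-01-01.
The following Friday is 2032-01-02.
Next Sunday: 2032-01-04.

2032-01-01, 2032-01-02, 2032-01-04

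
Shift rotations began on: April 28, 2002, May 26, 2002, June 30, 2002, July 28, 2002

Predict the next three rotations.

These are Sundays with 28, 35, 28-day gaps.
Each is the final Sunday of its month — June 30, 2002 is past the 28th, so '4th Sunday' doesn't fit.
August 2002 ends with Sunday August 25, 2002.
Last Sunday of September 2002: September 29, 2002.
Last Sunday of October 2002: October 27, 2002.

August 25, 2002; September 29, 2002; October 27, 2002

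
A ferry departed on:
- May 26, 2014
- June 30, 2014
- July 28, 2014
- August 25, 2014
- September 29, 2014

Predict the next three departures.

October 27, 2014; November 24, 2014; December 29, 2014

Every date is a Monday; gaps 35, 28, 28, 35 days.
Each is the last Monday of its month (at least one falls on the 29th or later, ruling out '4th Monday').
Last Monday of October 2014: October 27, 2014.
November 2014 ends with Monday November 24, 2014.
December 2014 ends with Monday December 29, 2014.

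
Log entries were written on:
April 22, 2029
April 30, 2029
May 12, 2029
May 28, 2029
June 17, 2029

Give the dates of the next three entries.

July 11, 2029; August 8, 2029; September 9, 2029

Gaps: 8, 12, 16, 20 days — each gap is 4 larger than the previous one.
Next gap: 24 days. June 17, 2029 + 24 days = July 11, 2029.
Next gap: 28 days. July 11, 2029 + 28 days = August 8, 2029.
Next gap: 32 days. August 8, 2029 + 32 days = September 9, 2029.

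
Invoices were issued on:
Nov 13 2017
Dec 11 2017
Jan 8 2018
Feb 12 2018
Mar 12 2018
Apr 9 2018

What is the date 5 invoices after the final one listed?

These are Mondays at 28- or 35-day spacing (28, 28, 35, 28, 28).
The pattern: 2nd Monday of the month.
May 2018 — 2nd Monday is May 14 2018.
2nd Monday of June 2018: Jun 11 2018.
July 2018 — 2nd Monday is Jul 9 2018.
August 2018 — 2nd Monday is Aug 13 2018.
September 2018 — 2nd Monday is Sep 10 2018.

Sep 10 2018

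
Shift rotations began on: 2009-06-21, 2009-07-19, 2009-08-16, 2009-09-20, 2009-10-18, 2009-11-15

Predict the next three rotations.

Gaps: 28, 28, 35, 28, 28 days — a mix of 28 and 35. Every date is a Sunday.
Each is the 3rd Sunday of its month.
December 2009 — 3rd Sunday is 2009-12-20.
3rd Sunday of January 2010: 2010-01-17.
February 2010 — 3rd Sunday is 2010-02-21.

2009-12-20, 2010-01-17, 2010-02-21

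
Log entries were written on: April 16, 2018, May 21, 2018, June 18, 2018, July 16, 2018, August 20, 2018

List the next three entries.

These are Mondays at 28- or 35-day spacing (35, 28, 28, 35).
The pattern: 3rd Monday of the month.
3rd Monday of September 2018: September 17, 2018.
3rd Monday of October 2018: October 15, 2018.
3rd Monday of November 2018: November 19, 2018.

September 17, 2018; October 15, 2018; November 19, 2018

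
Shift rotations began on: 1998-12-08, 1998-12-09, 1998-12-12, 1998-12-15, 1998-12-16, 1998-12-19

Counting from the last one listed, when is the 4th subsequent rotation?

Every event lands on a Tuesday or Wednesday or Saturday (gaps cycle 1, 3, 3, 1, 3).
So the schedule is: every Tuesday, Wednesday and Saturday.
Next Tuesday: 1998-12-22.
The following Wednesday is 1998-12-23.
The following Saturday is 1998-12-26.
The following Tuesday is 1998-12-29.

1998-12-29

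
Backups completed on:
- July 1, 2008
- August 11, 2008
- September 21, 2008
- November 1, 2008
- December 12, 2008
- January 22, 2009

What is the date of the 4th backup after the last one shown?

July 5, 2009

Every event comes 41 days after the last (41, 41, 41, 41, 41).
January 22, 2009 + 41 days = March 4, 2009.
March 4, 2009 + 41 days = April 14, 2009.
April 14, 2009 + 41 days = May 25, 2009.
May 25, 2009 + 41 days = July 5, 2009.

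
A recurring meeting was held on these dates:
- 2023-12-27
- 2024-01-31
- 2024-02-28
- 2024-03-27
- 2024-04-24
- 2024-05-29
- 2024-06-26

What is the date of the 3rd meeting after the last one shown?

2024-09-25

All Wednesdays; the gaps (35, 28, 28, 28, 35, 28) vary with month length.
This is the last Wednesday of each month.
Last Wednesday of July 2024: 2024-07-31.
August 2024 ends with Wednesday 2024-08-28.
September 2024 ends with Wednesday 2024-09-25.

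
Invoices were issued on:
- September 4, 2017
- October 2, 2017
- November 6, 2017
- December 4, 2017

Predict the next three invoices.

January 1, 2018; February 5, 2018; March 5, 2018

Gaps: 28, 35, 28 days — a mix of 28 and 35. Every date is a Monday.
Each is the 1st Monday of its month.
January 2018 — 1st Monday is January 1, 2018.
1st Monday of February 2018: February 5, 2018.
March 2018 — 1st Monday is March 5, 2018.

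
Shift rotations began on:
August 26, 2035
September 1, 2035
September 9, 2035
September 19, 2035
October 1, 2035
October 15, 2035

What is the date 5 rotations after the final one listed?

The spacing grows by 2 each time: 6, 8, 10, 12, 14 days.
Next gap: 16 days. October 15, 2035 + 16 days = October 31, 2035.
Next gap: 18 days. October 31, 2035 + 18 days = November 18, 2035.
Next gap: 20 days. November 18, 2035 + 20 days = December 8, 2035.
Next gap: 22 days. December 8, 2035 + 22 days = December 30, 2035.
Next gap: 24 days. December 30, 2035 + 24 days = January 23, 2036.

January 23, 2036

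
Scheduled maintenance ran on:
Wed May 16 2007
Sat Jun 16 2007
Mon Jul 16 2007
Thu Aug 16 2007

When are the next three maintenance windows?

Gaps: 31, 30, 31 days — not constant. Every event is on the 16th of the month.
Pattern: the 16th of each month.
September 2007: Sun Sep 16 2007.
Next: October 2007 → Tue Oct 16 2007.
Next: November 2007 → Fri Nov 16 2007.

Sun Sep 16 2007, Tue Oct 16 2007, Fri Nov 16 2007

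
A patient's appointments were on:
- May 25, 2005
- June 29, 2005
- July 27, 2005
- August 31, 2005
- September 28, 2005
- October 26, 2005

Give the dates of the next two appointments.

Every date is a Wednesday; gaps 35, 28, 35, 28, 28 days.
Each is the last Wednesday of its month (at least one falls on the 29th or later, ruling out '4th Wednesday').
November 2005 ends with Wednesday November 30, 2005.
Last Wednesday of December 2005: December 28, 2005.

November 30, 2005; December 28, 2005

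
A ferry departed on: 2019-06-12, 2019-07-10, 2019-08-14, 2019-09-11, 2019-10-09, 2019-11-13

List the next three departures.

These are Wednesdays at 28- or 35-day spacing (28, 35, 28, 28, 35).
The pattern: 2nd Wednesday of the month.
December 2019 — 2nd Wednesday is 2019-12-11.
January 2020 — 2nd Wednesday is 2020-01-08.
2nd Wednesday of February 2020: 2020-02-12.

2019-12-11, 2020-01-08, 2020-02-12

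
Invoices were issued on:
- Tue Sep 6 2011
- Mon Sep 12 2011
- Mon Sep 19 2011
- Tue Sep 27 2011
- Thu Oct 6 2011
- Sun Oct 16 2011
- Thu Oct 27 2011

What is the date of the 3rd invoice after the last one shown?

The spacing grows by 1 each time: 6, 7, 8, 9, 10, 11 days.
Next gap: 12 days. Thu Oct 27 2011 + 12 days = Tue Nov 8 2011.
Next gap: 13 days. Tue Nov 8 2011 + 13 days = Mon Nov 21 2011.
Next gap: 14 days. Mon Nov 21 2011 + 14 days = Mon Dec 5 2011.

Mon Dec 5 2011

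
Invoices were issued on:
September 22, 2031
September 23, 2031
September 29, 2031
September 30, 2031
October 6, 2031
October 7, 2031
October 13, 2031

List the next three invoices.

The gap pattern 1, 6, 1, 6, 1, 6 repeats every 2 events.
These are the Mondays and Tuesdays of each week.
The following Tuesday is October 14, 2031.
Next Monday: October 20, 2031.
The following Tuesday is October 21, 2031.

October 14, 2031; October 20, 2031; October 21, 2031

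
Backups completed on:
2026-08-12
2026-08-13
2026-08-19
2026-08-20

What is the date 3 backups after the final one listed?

2026-09-02

Every event lands on a Wednesday or Thursday (gaps cycle 1, 6, 1).
So the schedule is: every Wednesday and Thursday.
Next Wednesday: 2026-08-26.
The following Thursday is 2026-08-27.
Next Wednesday: 2026-09-02.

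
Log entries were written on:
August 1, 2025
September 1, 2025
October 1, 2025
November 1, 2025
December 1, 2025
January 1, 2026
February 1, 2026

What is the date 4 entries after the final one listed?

June 1, 2026

Gaps: 31, 30, 31, 30, 31, 31 days — not constant. Every event is on the 1st of the month.
Pattern: the 1st of each month.
Next: March 2026 → March 1, 2026.
Next: April 2026 → April 1, 2026.
Next: May 2026 → May 1, 2026.
June 2026: June 1, 2026.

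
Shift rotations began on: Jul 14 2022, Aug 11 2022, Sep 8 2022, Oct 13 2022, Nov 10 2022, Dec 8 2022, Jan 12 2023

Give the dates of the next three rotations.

These are Thursdays at 28- or 35-day spacing (28, 28, 35, 28, 28, 35).
The pattern: 2nd Thursday of the month.
February 2023 — 2nd Thursday is Feb 9 2023.
2nd Thursday of March 2023: Mar 9 2023.
April 2023 — 2nd Thursday is Apr 13 2023.

Feb 9 2023, Mar 9 2023, Apr 13 2023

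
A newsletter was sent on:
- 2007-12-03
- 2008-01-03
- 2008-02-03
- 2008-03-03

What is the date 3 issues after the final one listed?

2008-06-03

Each date is the 3rd; the gaps (31, 31, 29) track the month lengths.
The rule is the 3rd of each month.
April 2008: 2008-04-03.
May 2008: 2008-05-03.
June 2008: 2008-06-03.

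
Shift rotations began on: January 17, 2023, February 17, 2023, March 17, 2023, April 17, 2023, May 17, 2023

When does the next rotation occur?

Gaps: 31, 28, 31, 30 days — not constant. Every event is on the 17th of the month.
Pattern: the 17th of each month.
Next: June 2023 → June 17, 2023.

June 17, 2023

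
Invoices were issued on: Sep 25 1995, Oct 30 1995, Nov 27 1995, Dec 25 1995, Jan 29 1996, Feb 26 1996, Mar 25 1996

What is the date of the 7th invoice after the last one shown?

All Mondays; the gaps (35, 28, 28, 35, 28, 28) vary with month length.
This is the last Monday of each month.
Last Monday of April 1996: Apr 29 1996.
May 1996 ends with Monday May 27 1996.
June 1996 ends with Monday Jun 24 1996.
Last Monday of July 1996: Jul 29 1996.
August 1996 ends with Monday Aug 26 1996.
September 1996 ends with Monday Sep 30 1996.
Last Monday of October 1996: Oct 28 1996.

Oct 28 1996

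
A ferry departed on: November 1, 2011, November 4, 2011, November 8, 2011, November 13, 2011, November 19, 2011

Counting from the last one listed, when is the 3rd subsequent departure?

December 13, 2011

Intervals are 3, 4, 5, 6 days — an arithmetic progression with common difference 1.
Next gap: 7 days. November 19, 2011 + 7 days = November 26, 2011.
Next gap: 8 days. November 26, 2011 + 8 days = December 4, 2011.
Next gap: 9 days. December 4, 2011 + 9 days = December 13, 2011.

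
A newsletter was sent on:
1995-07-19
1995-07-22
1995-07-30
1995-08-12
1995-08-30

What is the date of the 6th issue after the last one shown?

1996-03-30

The spacing grows by 5 each time: 3, 8, 13, 18 days.
Next gap: 23 days. 1995-08-30 + 23 days = 1995-09-22.
Next gap: 28 days. 1995-09-22 + 28 days = 1995-10-20.
Next gap: 33 days. 1995-10-20 + 33 days = 1995-11-22.
Next gap: 38 days. 1995-11-22 + 38 days = 1995-12-30.
Next gap: 43 days. 1995-12-30 + 43 days = 1996-02-11.
Next gap: 48 days. 1996-02-11 + 48 days = 1996-03-30.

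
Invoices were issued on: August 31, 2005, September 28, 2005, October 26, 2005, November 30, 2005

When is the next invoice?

December 28, 2005

All Wednesdays; the gaps (28, 28, 35) vary with month length.
This is the last Wednesday of each month.
Last Wednesday of December 2005: December 28, 2005.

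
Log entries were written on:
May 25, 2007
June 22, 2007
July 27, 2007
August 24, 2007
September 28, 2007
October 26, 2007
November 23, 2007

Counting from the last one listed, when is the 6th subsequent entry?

May 23, 2008

Gaps: 28, 35, 28, 35, 28, 28 days — a mix of 28 and 35. Every date is a Friday.
Each is the 4th Friday of its month.
4th Friday of December 2007: December 28, 2007.
January 2008 — 4th Friday is January 25, 2008.
4th Friday of February 2008: February 22, 2008.
March 2008 — 4th Friday is March 28, 2008.
4th Friday of April 2008: April 25, 2008.
May 2008 — 4th Friday is May 23, 2008.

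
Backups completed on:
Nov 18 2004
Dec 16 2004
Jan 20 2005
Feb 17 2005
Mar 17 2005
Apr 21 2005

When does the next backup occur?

Gaps: 28, 35, 28, 28, 35 days — a mix of 28 and 35. Every date is a Thursday.
Each is the 3rd Thursday of its month.
3rd Thursday of May 2005: May 19 2005.

May 19 2005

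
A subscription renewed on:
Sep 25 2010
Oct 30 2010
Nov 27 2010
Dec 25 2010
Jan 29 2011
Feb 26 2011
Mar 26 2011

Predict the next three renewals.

Apr 30 2011, May 28 2011, Jun 25 2011

These are Saturdays with 35, 28, 28, 35, 28, 28-day gaps.
Each is the final Saturday of its month — Oct 30 2010 is past the 28th, so '4th Saturday' doesn't fit.
Last Saturday of April 2011: Apr 30 2011.
Last Saturday of May 2011: May 28 2011.
Last Saturday of June 2011: Jun 25 2011.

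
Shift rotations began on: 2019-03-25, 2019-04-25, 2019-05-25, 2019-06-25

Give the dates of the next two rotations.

Gaps: 31, 30, 31 days — not constant. Every event is on the 25th of the month.
Pattern: the 25th of each month.
July 2019: 2019-07-25.
August 2019: 2019-08-25.

2019-07-25, 2019-08-25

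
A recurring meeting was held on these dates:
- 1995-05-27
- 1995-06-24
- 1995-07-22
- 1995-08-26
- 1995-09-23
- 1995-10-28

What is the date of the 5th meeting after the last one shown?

These are Saturdays at 28- or 35-day spacing (28, 28, 35, 28, 35).
The pattern: 4th Saturday of the month.
November 1995 — 4th Saturday is 1995-11-25.
4th Saturday of December 1995: 1995-12-23.
4th Saturday of January 1996: 1996-01-27.
4th Saturday of February 1996: 1996-02-24.
4th Saturday of March 1996: 1996-03-23.

1996-03-23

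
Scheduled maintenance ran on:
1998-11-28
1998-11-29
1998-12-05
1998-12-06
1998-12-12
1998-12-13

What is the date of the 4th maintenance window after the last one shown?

1998-12-27

Every event lands on a Saturday or Sunday (gaps cycle 1, 6, 1, 6, 1).
So the schedule is: every Saturday and Sunday.
Next Saturday: 1998-12-19.
The following Sunday is 1998-12-20.
The following Saturday is 1998-12-26.
Next Sunday: 1998-12-27.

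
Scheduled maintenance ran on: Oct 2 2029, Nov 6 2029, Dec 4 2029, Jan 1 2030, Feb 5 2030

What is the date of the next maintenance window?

These are Tuesdays at 28- or 35-day spacing (35, 28, 28, 35).
The pattern: 1st Tuesday of the month.
March 2030 — 1st Tuesday is Mar 5 2030.

Mar 5 2030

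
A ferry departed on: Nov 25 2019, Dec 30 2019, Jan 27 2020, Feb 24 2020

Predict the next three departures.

These are Mondays with 35, 28, 28-day gaps.
Each is the final Monday of its month — Dec 30 2019 is past the 28th, so '4th Monday' doesn't fit.
March 2020 ends with Monday Mar 30 2020.
Last Monday of April 2020: Apr 27 2020.
Last Monday of May 2020: May 25 2020.

Mar 30 2020, Apr 27 2020, May 25 2020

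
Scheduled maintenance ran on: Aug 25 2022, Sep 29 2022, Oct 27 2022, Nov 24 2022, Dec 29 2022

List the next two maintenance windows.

Jan 26 2023, Feb 23 2023

All Thursdays; the gaps (35, 28, 28, 35) vary with month length.
This is the last Thursday of each month.
January 2023 ends with Thursday Jan 26 2023.
Last Thursday of February 2023: Feb 23 2023.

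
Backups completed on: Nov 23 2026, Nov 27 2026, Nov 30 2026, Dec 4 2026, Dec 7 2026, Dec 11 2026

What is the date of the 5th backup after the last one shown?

Gaps: 4, 3, 4, 3, 4 days — not constant, but cyclic with period 2.
The events fall on every Monday and Friday.
The following Monday is Dec 14 2026.
The following Friday is Dec 18 2026.
The following Monday is Dec 21 2026.
Next Friday: Dec 25 2026.
Next Monday: Dec 28 2026.

Dec 28 2026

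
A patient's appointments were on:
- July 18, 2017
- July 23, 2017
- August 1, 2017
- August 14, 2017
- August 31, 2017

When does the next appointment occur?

Intervals are 5, 9, 13, 17 days — an arithmetic progression with common difference 4.
Next gap: 21 days. August 31, 2017 + 21 days = September 21, 2017.

September 21, 2017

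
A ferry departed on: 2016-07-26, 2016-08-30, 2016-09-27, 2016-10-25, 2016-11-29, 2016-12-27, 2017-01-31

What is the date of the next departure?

2017-02-28

All Tuesdays; the gaps (35, 28, 28, 35, 28, 35) vary with month length.
This is the last Tuesday of each month.
Last Tuesday of February 2017: 2017-02-28.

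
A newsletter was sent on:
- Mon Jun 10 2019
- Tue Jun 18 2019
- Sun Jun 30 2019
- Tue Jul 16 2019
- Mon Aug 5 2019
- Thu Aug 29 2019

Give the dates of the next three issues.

Thu Sep 26 2019, Mon Oct 28 2019, Tue Dec 3 2019

Gaps: 8, 12, 16, 20, 24 days — each gap is 4 larger than the previous one.
Next gap: 28 days. Thu Aug 29 2019 + 28 days = Thu Sep 26 2019.
Next gap: 32 days. Thu Sep 26 2019 + 32 days = Mon Oct 28 2019.
Next gap: 36 days. Mon Oct 28 2019 + 36 days = Tue Dec 3 2019.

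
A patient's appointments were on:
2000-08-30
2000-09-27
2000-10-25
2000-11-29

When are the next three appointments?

Every date is a Wednesday; gaps 28, 28, 35 days.
Each is the last Wednesday of its month (at least one falls on the 29th or later, ruling out '4th Wednesday').
December 2000 ends with Wednesday 2000-12-27.
January 2001 ends with Wednesday 2001-01-31.
February 2001 ends with Wednesday 2001-02-28.

2000-12-27, 2001-01-31, 2001-02-28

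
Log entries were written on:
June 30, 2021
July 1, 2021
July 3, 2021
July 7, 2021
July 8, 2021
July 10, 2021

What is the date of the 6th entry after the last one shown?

Gaps: 1, 2, 4, 1, 2 days — not constant, but cyclic with period 3.
The events fall on every Wednesday, Thursday and Saturday.
The following Wednesday is July 14, 2021.
Next Thursday: July 15, 2021.
Next Saturday: July 17, 2021.
Next Wednesday: July 21, 2021.
Next Thursday: July 22, 2021.
Next Saturday: July 24, 2021.

July 24, 2021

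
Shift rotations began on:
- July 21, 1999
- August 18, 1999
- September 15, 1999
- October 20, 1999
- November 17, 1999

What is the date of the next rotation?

December 15, 1999

All dates are Wednesdays, 28, 28, 35, 28 days apart.
Specifically, the 3rd Wednesday of each month.
3rd Wednesday of December 1999: December 15, 1999.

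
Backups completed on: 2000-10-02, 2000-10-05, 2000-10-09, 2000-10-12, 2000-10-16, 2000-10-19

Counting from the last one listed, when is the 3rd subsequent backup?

The gap pattern 3, 4, 3, 4, 3 repeats every 2 events.
These are the Mondays and Thursdays of each week.
Next Monday: 2000-10-23.
The following Thursday is 2000-10-26.
Next Monday: 2000-10-30.

2000-10-30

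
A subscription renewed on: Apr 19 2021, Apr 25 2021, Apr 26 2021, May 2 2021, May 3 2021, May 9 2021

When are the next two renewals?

May 10 2021, May 16 2021

The gap pattern 6, 1, 6, 1, 6 repeats every 2 events.
These are the Mondays and Sundays of each week.
The following Monday is May 10 2021.
Next Sunday: May 16 2021.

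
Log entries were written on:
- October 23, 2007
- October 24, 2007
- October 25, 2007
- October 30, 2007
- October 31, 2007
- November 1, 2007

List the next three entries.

November 6, 2007; November 7, 2007; November 8, 2007

The gap pattern 1, 1, 5, 1, 1 repeats every 3 events.
These are the Tuesdays, Wednesdays and Thursdays of each week.
Next Tuesday: November 6, 2007.
Next Wednesday: November 7, 2007.
The following Thursday is November 8, 2007.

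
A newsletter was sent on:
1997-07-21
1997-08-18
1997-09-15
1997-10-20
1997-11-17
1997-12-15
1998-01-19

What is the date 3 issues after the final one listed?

These are Mondays at 28- or 35-day spacing (28, 28, 35, 28, 28, 35).
The pattern: 3rd Monday of the month.
February 1998 — 3rd Monday is 1998-02-16.
March 1998 — 3rd Monday is 1998-03-16.
April 1998 — 3rd Monday is 1998-04-20.

1998-04-20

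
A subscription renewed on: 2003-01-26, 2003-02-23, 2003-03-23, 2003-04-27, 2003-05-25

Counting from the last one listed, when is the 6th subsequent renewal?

All dates are Sundays, 28, 28, 35, 28 days apart.
Specifically, the 4th Sunday of each month.
June 2003 — 4th Sunday is 2003-06-22.
4th Sunday of July 2003: 2003-07-27.
4th Sunday of August 2003: 2003-08-24.
September 2003 — 4th Sunday is 2003-09-28.
4th Sunday of October 2003: 2003-10-26.
4th Sunday of November 2003: 2003-11-23.

2003-11-23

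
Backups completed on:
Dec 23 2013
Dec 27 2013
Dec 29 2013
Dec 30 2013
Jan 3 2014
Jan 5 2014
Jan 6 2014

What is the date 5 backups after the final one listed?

Jan 19 2014

Every event lands on a Monday or Friday or Sunday (gaps cycle 4, 2, 1, 4, 2, 1).
So the schedule is: every Monday, Friday and Sunday.
Next Friday: Jan 10 2014.
Next Sunday: Jan 12 2014.
Next Monday: Jan 13 2014.
The following Friday is Jan 17 2014.
Next Sunday: Jan 19 2014.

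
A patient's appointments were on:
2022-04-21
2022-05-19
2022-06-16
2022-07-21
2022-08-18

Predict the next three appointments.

2022-09-15, 2022-10-20, 2022-11-17

All dates are Thursdays, 28, 28, 35, 28 days apart.
Specifically, the 3rd Thursday of each month.
3rd Thursday of September 2022: 2022-09-15.
3rd Thursday of October 2022: 2022-10-20.
November 2022 — 3rd Thursday is 2022-11-17.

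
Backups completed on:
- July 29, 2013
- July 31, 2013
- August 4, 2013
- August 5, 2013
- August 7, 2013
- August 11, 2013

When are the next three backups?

August 12, 2013; August 14, 2013; August 18, 2013

Every event lands on a Monday or Wednesday or Sunday (gaps cycle 2, 4, 1, 2, 4).
So the schedule is: every Monday, Wednesday and Sunday.
The following Monday is August 12, 2013.
The following Wednesday is August 14, 2013.
The following Sunday is August 18, 2013.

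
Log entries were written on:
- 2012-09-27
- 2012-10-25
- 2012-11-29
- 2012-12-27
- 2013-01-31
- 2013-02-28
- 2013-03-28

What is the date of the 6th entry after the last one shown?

2013-09-26

Every date is a Thursday; gaps 28, 35, 28, 35, 28, 28 days.
Each is the last Thursday of its month (at least one falls on the 29th or later, ruling out '4th Thursday').
Last Thursday of April 2013: 2013-04-25.
Last Thursday of May 2013: 2013-05-30.
Last Thursday of June 2013: 2013-06-27.
July 2013 ends with Thursday 2013-07-25.
August 2013 ends with Thursday 2013-08-29.
Last Thursday of September 2013: 2013-09-26.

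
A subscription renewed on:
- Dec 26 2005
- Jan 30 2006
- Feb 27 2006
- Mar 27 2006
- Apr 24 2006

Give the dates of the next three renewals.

These are Mondays with 35, 28, 28, 28-day gaps.
Each is the final Monday of its month — Jan 30 2006 is past the 28th, so '4th Monday' doesn't fit.
May 2006 ends with Monday May 29 2006.
Last Monday of June 2006: Jun 26 2006.
July 2006 ends with Monday Jul 31 2006.

May 29 2006, Jun 26 2006, Jul 31 2006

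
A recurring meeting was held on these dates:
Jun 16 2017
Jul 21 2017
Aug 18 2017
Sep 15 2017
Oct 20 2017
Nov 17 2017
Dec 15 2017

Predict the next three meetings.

Jan 19 2018, Feb 16 2018, Mar 16 2018

These are Fridays at 28- or 35-day spacing (35, 28, 28, 35, 28, 28).
The pattern: 3rd Friday of the month.
3rd Friday of January 2018: Jan 19 2018.
February 2018 — 3rd Friday is Feb 16 2018.
3rd Friday of March 2018: Mar 16 2018.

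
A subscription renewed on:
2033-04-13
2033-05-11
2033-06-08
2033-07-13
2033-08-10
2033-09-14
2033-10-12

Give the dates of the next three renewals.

Gaps: 28, 28, 35, 28, 35, 28 days — a mix of 28 and 35. Every date is a Wednesday.
Each is the 2nd Wednesday of its month.
2nd Wednesday of November 2033: 2033-11-09.
2nd Wednesday of December 2033: 2033-12-14.
2nd Wednesday of January 2034: 2034-01-11.

2033-11-09, 2033-12-14, 2034-01-11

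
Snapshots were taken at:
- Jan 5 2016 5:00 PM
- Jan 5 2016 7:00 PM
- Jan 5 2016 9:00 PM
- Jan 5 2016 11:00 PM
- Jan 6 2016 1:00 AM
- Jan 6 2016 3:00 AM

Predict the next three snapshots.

Jan 6 2016 5:00 AM, Jan 6 2016 7:00 AM, Jan 6 2016 9:00 AM

The interval is a steady 2 hours (2, 2, 2, 2, 2).
Jan 6 2016 3:00 AM + 2 h = Jan 6 2016 5:00 AM.
Jan 6 2016 5:00 AM + 2 h = Jan 6 2016 7:00 AM.
Jan 6 2016 7:00 AM + 2 h = Jan 6 2016 9:00 AM.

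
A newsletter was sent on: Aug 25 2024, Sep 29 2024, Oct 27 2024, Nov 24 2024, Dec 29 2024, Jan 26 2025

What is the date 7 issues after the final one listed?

Aug 31 2025

All Sundays; the gaps (35, 28, 28, 35, 28) vary with month length.
This is the last Sunday of each month.
Last Sunday of February 2025: Feb 23 2025.
Last Sunday of March 2025: Mar 30 2025.
Last Sunday of April 2025: Apr 27 2025.
Last Sunday of May 2025: May 25 2025.
June 2025 ends with Sunday Jun 29 2025.
July 2025 ends with Sunday Jul 27 2025.
August 2025 ends with Sunday Aug 31 2025.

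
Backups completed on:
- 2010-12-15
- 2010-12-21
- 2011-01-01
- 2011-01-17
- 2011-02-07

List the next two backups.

Gaps: 6, 11, 16, 21 days — each gap is 5 larger than the previous one.
Next gap: 26 days. 2011-02-07 + 26 days = 2011-03-05.
Next gap: 31 days. 2011-03-05 + 31 days = 2011-04-05.

2011-03-05, 2011-04-05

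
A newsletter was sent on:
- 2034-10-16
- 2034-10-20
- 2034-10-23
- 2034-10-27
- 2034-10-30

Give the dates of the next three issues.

Every event lands on a Monday or Friday (gaps cycle 4, 3, 4, 3).
So the schedule is: every Monday and Friday.
The following Friday is 2034-11-03.
Next Monday: 2034-11-06.
Next Friday: 2034-11-10.

2034-11-03, 2034-11-06, 2034-11-10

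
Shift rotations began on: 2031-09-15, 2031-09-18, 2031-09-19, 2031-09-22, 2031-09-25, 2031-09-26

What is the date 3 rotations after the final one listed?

The gap pattern 3, 1, 3, 3, 1 repeats every 3 events.
These are the Mondays, Thursdays and Fridays of each week.
The following Monday is 2031-09-29.
Next Thursday: 2031-10-02.
Next Friday: 2031-10-03.

2031-10-03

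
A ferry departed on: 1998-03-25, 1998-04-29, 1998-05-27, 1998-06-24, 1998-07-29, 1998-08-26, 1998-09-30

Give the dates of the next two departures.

All Wednesdays; the gaps (35, 28, 28, 35, 28, 35) vary with month length.
This is the last Wednesday of each month.
Last Wednesday of October 1998: 1998-10-28.
November 1998 ends with Wednesday 1998-11-25.

1998-10-28, 1998-11-25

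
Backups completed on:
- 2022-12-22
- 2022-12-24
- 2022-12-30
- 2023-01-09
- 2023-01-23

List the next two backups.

2023-02-10, 2023-03-04

Intervals are 2, 6, 10, 14 days — an arithmetic progression with common difference 4.
Next gap: 18 days. 2023-01-23 + 18 days = 2023-02-10.
Next gap: 22 days. 2023-02-10 + 22 days = 2023-03-04.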